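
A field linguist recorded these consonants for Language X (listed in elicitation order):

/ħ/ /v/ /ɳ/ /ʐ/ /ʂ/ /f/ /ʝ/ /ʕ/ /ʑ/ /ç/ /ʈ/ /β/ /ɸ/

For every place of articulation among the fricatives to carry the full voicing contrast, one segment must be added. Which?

/ɕ/

place of articulation  voiceless  voiced  
bilabial          ɸ         β       
labiodental       f         v       
retroflex         ʂ         ʐ       
alveolo-palatal   —         ʑ       
palatal           ç         ʝ       
pharyngeal        ħ         ʕ       
The alveolo-palatal row has no voiceless member, so the gap is the voiceless alveolo-palatal fricative /ɕ/.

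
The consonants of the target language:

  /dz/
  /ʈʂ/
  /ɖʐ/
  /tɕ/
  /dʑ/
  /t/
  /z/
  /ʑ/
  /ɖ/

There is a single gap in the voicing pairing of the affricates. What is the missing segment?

/ts/

place of articulation  voiceless  voiced  
alveolar          —         dz      
retroflex         ʈʂ        ɖʐ      
alveolo-palatal   tɕ        dʑ      
The alveolar row has no voiceless member, so the gap is the voiceless alveolar affricate /ts/.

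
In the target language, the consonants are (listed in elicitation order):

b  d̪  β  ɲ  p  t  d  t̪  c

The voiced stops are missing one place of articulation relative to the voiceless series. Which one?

palatal

place of articulation  voiceless  voiced  
bilabial          p         b       
dental            t̪        d̪      
alveolar          t         d       
palatal           c         —       
Every place of articulation has a voiced member except palatal, where /ɟ/ would be expected.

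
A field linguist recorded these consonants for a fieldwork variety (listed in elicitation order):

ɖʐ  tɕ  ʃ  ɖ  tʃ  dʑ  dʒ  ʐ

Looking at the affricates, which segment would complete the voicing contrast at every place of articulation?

place of articulation  voiceless  voiced  
postalveolar      tʃ        dʒ      
retroflex         —         ɖʐ      
alveolo-palatal   tɕ        dʑ      
The retroflex row has no voiceless member, so the gap is the voiceless retroflex affricate /ʈʂ/.

/ʈʂ/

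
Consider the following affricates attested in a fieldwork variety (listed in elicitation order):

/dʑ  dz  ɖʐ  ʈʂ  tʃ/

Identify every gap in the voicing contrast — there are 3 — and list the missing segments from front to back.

Voiceless: /tʃ/ (postalveolar), /ʈʂ/ (retroflex).
Voiced: /dz/ (alveolar), /ɖʐ/ (retroflex), /dʑ/ (alveolo-palatal).
Gaps, from front to back: alveolar lacks voiceless (/ts/); postalveolar lacks voiced (/dʒ/); alveolo-palatal lacks voiceless (/tɕ/).

/ts/, /dʒ/, /tɕ/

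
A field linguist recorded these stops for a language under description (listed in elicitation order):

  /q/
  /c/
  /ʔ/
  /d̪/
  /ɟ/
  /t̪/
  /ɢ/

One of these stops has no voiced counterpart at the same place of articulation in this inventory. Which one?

Dental: /t̪/ ~ /d̪/
Palatal: /c/ ~ /ɟ/
Uvular: /q/ ~ /ɢ/
Glottal: only /ʔ/ (voiceless); no voiced partner.
So /ʔ/ is the unpaired segment.

/ʔ/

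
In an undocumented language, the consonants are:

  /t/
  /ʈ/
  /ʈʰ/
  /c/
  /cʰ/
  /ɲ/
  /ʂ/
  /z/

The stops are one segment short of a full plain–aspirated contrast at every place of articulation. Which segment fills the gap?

/tʰ/

place of articulation  plain     aspirated
alveolar          t         —       
retroflex         ʈ         ʈʰ      
palatal           c         cʰ      
The alveolar row has no aspirated member, so the gap is the aspirated alveolar stop /tʰ/.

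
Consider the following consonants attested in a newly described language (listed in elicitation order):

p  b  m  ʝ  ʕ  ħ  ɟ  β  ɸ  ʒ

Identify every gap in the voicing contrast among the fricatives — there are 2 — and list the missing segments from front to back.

place of articulation  voiceless  voiced  
bilabial          ɸ         β       
postalveolar      —         ʒ       
palatal           —         ʝ       
pharyngeal        ħ         ʕ       
Gaps, from front to back: postalveolar lacks voiceless (/ʃ/); palatal lacks voiceless (/ç/).

/ʃ/, /ç/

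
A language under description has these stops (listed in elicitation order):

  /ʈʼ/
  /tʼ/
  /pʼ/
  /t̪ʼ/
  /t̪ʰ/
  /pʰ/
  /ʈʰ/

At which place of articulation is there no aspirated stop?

alveolar

place of articulation  aspirated  ejective
bilabial          pʰ        pʼ      
dental            t̪ʰ       t̪ʼ     
alveolar          —         tʼ      
retroflex         ʈʰ        ʈʼ      
Every place of articulation has an aspirated member except alveolar, where /tʰ/ would be expected.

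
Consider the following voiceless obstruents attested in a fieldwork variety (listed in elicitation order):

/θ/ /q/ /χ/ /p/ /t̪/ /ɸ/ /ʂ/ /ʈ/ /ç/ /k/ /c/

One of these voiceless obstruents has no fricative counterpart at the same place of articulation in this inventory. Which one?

Bilabial: /p/ ~ /ɸ/
Dental: /t̪/ ~ /θ/
Retroflex: /ʈ/ ~ /ʂ/
Palatal: /c/ ~ /ç/
Uvular: /q/ ~ /χ/
Velar: only /k/ (stop); no fricative partner.
So /k/ is the unpaired segment.

/k/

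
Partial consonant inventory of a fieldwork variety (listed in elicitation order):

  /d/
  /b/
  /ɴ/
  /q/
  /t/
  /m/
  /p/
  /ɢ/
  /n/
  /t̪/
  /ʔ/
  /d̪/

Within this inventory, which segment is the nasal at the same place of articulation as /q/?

/q/ is a voiceless uvular stop.
The nasal at the same place is an uvular nasal — in this inventory, /ɴ/.

/ɴ/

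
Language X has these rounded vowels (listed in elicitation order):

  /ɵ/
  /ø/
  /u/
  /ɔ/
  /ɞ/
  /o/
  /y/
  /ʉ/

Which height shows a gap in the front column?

low-mid

high: front /y/, central /ʉ/, back /u/.
high-mid: front /ø/, central /ɵ/, back /o/.
low-mid: front —, central /ɞ/, back /ɔ/.
Every height has a front member except low-mid, where /œ/ would be expected.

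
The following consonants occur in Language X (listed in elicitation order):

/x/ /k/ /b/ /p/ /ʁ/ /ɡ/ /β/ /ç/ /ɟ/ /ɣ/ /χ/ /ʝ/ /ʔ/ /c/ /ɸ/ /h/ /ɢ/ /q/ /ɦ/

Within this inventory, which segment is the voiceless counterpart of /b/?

/p/

/b/ is a voiced bilabial stop.
The voiceless counterpart is a voiceless bilabial stop — in this inventory, /p/.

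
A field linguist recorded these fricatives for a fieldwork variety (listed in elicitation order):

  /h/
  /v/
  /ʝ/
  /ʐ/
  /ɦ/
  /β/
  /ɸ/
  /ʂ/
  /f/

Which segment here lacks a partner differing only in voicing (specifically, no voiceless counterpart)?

/ʝ/

Bilabial: /ɸ/ ~ /β/
Labiodental: /f/ ~ /v/
Retroflex: /ʂ/ ~ /ʐ/
Glottal: /h/ ~ /ɦ/
Palatal: only /ʝ/ (voiced); no voiceless partner.
So /ʝ/ is the unpaired segment.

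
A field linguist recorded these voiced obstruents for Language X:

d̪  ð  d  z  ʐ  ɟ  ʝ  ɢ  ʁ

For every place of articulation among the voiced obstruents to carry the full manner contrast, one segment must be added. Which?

/ɖ/

Stop: /d̪/ (dental), /d/ (alveolar), /ɟ/ (palatal), /ɢ/ (uvular).
Fricative: /ð/ (dental), /z/ (alveolar), /ʐ/ (retroflex), /ʝ/ (palatal), /ʁ/ (uvular).
The retroflex row has no stop member, so the gap is the retroflex stop /ɖ/.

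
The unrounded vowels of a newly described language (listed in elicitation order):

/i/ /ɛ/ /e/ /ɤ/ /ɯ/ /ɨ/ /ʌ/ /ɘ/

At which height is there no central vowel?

low-mid

height            front     central   back    
high              i         ɨ         ɯ       
high-mid          e         ɘ         ɤ       
low-mid           ɛ         —         ʌ       
Every height has a central member except low-mid, where /ɜ/ would be expected.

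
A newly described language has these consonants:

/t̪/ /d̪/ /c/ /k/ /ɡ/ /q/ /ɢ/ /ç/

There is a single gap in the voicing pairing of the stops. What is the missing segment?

Voiceless: /t̪/ (dental), /c/ (palatal), /k/ (velar), /q/ (uvular).
Voiced: /d̪/ (dental), /ɡ/ (velar), /ɢ/ (uvular).
The palatal row has no voiced member, so the gap is the voiced palatal stop /ɟ/.

/ɟ/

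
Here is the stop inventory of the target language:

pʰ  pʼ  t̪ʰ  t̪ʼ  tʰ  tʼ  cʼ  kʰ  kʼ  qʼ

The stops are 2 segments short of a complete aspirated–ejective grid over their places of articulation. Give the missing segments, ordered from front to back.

/cʰ/, /qʰ/

Aspirated: /pʰ/ (bilabial), /t̪ʰ/ (dental), /tʰ/ (alveolar), /kʰ/ (velar).
Ejective: /pʼ/ (bilabial), /t̪ʼ/ (dental), /tʼ/ (alveolar), /cʼ/ (palatal), /kʼ/ (velar), /qʼ/ (uvular).
Gaps, from front to back: palatal lacks aspirated (/cʰ/); uvular lacks aspirated (/qʰ/).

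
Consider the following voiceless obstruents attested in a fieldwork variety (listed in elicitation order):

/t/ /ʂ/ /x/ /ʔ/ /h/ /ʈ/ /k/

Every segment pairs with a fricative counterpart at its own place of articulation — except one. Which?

/t/

Retroflex: /ʈ/ ~ /ʂ/
Velar: /k/ ~ /x/
Glottal: /ʔ/ ~ /h/
Alveolar: only /t/ (stop); no fricative partner.
So /t/ is the unpaired segment.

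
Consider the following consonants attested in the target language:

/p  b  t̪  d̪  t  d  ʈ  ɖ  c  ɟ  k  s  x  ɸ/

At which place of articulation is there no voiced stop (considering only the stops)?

bilabial: voiceless /p/, voiced /b/.
dental: voiceless /t̪/, voiced /d̪/.
alveolar: voiceless /t/, voiced /d/.
retroflex: voiceless /ʈ/, voiced /ɖ/.
palatal: voiceless /c/, voiced /ɟ/.
velar: voiceless /k/, voiced —.
Every place of articulation has a voiced member except velar, where /ɡ/ would be expected.

velar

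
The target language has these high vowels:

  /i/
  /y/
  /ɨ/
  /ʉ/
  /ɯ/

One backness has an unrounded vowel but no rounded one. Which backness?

back

front: unrounded /i/, rounded /y/.
central: unrounded /ɨ/, rounded /ʉ/.
back: unrounded /ɯ/, rounded —.
Every backness has a rounded member except back, where /u/ would be expected.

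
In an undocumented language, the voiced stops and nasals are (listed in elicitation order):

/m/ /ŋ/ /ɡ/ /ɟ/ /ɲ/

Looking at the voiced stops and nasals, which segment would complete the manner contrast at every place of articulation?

/b/

place of articulation  oral stop  nasal   
bilabial          —         m       
palatal           ɟ         ɲ       
velar             ɡ         ŋ       
The bilabial row has no oral stop member, so the gap is the bilabial oral stop /b/.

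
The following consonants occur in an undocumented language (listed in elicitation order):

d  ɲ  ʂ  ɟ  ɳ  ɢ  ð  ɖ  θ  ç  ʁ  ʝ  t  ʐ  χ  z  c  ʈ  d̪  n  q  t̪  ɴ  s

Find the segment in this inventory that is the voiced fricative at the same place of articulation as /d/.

/d/ is a voiced alveolar stop.
The voiced fricative at the same place is a voiced alveolar fricative — in this inventory, /z/.

/z/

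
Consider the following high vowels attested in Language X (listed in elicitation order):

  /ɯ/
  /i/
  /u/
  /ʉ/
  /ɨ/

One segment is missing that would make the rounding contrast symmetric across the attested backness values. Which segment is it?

front: unrounded /i/, rounded —.
central: unrounded /ɨ/, rounded /ʉ/.
back: unrounded /ɯ/, rounded /u/.
The front row has no rounded member, so the gap is the front rounded vowel /y/.

/y/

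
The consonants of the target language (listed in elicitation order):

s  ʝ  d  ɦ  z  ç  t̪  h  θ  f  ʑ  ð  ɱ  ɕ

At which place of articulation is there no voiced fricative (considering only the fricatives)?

labiodental: voiceless /f/, voiced —.
dental: voiceless /θ/, voiced /ð/.
alveolar: voiceless /s/, voiced /z/.
alveolo-palatal: voiceless /ɕ/, voiced /ʑ/.
palatal: voiceless /ç/, voiced /ʝ/.
glottal: voiceless /h/, voiced /ɦ/.
Every place of articulation has a voiced member except labiodental, where /v/ would be expected.

labiodental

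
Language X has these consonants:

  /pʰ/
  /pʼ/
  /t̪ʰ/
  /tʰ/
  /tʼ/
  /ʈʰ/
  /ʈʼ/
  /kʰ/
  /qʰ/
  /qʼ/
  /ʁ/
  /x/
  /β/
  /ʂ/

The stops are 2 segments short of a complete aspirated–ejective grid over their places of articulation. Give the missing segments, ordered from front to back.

Aspirated: /pʰ/ (bilabial), /t̪ʰ/ (dental), /tʰ/ (alveolar), /ʈʰ/ (retroflex), /kʰ/ (velar), /qʰ/ (uvular).
Ejective: /pʼ/ (bilabial), /tʼ/ (alveolar), /ʈʼ/ (retroflex), /qʼ/ (uvular).
Gaps, from front to back: dental lacks ejective (/t̪ʼ/); velar lacks ejective (/kʼ/).

/t̪ʼ/, /kʼ/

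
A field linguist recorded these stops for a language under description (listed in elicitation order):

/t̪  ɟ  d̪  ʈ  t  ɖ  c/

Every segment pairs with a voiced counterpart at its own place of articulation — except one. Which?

/t/

Dental: /t̪/ ~ /d̪/
Retroflex: /ʈ/ ~ /ɖ/
Palatal: /c/ ~ /ɟ/
Alveolar: only /t/ (voiceless); no voiced partner.
So /t/ is the unpaired segment.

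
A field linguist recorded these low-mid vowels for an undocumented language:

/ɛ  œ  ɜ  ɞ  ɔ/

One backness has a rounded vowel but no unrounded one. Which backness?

back

front: unrounded /ɛ/, rounded /œ/.
central: unrounded /ɜ/, rounded /ɞ/.
back: unrounded —, rounded /ɔ/.
Every backness has an unrounded member except back, where /ʌ/ would be expected.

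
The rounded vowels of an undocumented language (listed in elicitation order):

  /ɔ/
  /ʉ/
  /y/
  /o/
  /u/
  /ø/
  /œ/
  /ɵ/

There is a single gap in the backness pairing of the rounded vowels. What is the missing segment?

/ɞ/

high: front /y/, central /ʉ/, back /u/.
high-mid: front /ø/, central /ɵ/, back /o/.
low-mid: front /œ/, central —, back /ɔ/.
The low-mid row has no central member, so the gap is the low-mid central rounded vowel /ɞ/.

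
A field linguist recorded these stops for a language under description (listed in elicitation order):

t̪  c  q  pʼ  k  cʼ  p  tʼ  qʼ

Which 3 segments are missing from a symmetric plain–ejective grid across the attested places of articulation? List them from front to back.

/t̪ʼ/, /t/, /kʼ/

place of articulation  plain     ejective
bilabial          p         pʼ      
dental            t̪        —       
alveolar          —         tʼ      
palatal           c         cʼ      
velar             k         —       
uvular            q         qʼ      
Gaps, from front to back: dental lacks ejective (/t̪ʼ/); alveolar lacks plain (/t/); velar lacks ejective (/kʼ/).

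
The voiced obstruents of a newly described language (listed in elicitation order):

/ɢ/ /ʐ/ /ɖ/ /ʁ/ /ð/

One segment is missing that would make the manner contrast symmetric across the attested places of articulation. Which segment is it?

/d̪/

dental: stop —, fricative /ð/.
retroflex: stop /ɖ/, fricative /ʐ/.
uvular: stop /ɢ/, fricative /ʁ/.
The dental row has no stop member, so the gap is the dental stop /d̪/.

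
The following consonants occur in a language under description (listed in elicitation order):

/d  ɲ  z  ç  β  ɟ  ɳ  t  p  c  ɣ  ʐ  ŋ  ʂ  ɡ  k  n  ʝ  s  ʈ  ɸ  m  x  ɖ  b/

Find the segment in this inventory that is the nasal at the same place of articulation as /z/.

/n/

/z/ is a voiced alveolar fricative.
The nasal at the same place is an alveolar nasal — in this inventory, /n/.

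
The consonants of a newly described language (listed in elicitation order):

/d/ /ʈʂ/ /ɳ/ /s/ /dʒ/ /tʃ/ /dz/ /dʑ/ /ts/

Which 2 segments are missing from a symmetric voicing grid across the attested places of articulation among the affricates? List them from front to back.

/ɖʐ/, /tɕ/

alveolar: voiceless /ts/, voiced /dz/.
postalveolar: voiceless /tʃ/, voiced /dʒ/.
retroflex: voiceless /ʈʂ/, voiced —.
alveolo-palatal: voiceless —, voiced /dʑ/.
Gaps, from front to back: retroflex lacks voiced (/ɖʐ/); alveolo-palatal lacks voiceless (/tɕ/).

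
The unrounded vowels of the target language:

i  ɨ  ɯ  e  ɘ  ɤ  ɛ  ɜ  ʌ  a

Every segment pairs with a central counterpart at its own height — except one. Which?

High: /i/ ~ /ɨ/ ~ /ɯ/
High-mid: /e/ ~ /ɘ/ ~ /ɤ/
Low-mid: /ɛ/ ~ /ɜ/ ~ /ʌ/
Low: only /a/ (front); no central partner.
So /a/ is the unpaired segment.

/a/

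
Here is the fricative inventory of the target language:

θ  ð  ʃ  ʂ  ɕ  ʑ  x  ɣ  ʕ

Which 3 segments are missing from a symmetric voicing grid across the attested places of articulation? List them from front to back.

Voiceless: /θ/ (dental), /ʃ/ (postalveolar), /ʂ/ (retroflex), /ɕ/ (alveolo-palatal), /x/ (velar).
Voiced: /ð/ (dental), /ʑ/ (alveolo-palatal), /ɣ/ (velar), /ʕ/ (pharyngeal).
Gaps, from front to back: postalveolar lacks voiced (/ʒ/); retroflex lacks voiced (/ʐ/); pharyngeal lacks voiceless (/ħ/).

/ʒ/, /ʐ/, /ħ/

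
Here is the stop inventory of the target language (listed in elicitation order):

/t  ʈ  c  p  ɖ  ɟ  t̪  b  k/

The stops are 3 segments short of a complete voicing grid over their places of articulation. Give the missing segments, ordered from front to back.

Voiceless: /p/ (bilabial), /t̪/ (dental), /t/ (alveolar), /ʈ/ (retroflex), /c/ (palatal), /k/ (velar).
Voiced: /b/ (bilabial), /ɖ/ (retroflex), /ɟ/ (palatal).
Gaps, from front to back: dental lacks voiced (/d̪/); alveolar lacks voiced (/d/); velar lacks voiced (/ɡ/).

/d̪/, /d/, /ɡ/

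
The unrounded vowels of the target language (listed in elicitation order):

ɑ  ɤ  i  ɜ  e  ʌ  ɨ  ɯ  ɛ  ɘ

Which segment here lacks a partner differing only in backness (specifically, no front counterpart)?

/ɑ/

High: /i/ ~ /ɨ/ ~ /ɯ/
High-mid: /e/ ~ /ɘ/ ~ /ɤ/
Low-mid: /ɛ/ ~ /ɜ/ ~ /ʌ/
Low: only /ɑ/ (back); no front partner.
So /ɑ/ is the unpaired segment.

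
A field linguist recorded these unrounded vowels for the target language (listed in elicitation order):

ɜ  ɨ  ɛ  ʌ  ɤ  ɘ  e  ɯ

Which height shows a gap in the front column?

high

height            front     central   back    
high              —         ɨ         ɯ       
high-mid          e         ɘ         ɤ       
low-mid           ɛ         ɜ         ʌ       
Every height has a front member except high, where /i/ would be expected.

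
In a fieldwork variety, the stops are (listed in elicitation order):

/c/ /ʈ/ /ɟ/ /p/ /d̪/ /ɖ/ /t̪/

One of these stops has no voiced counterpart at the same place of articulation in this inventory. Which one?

Dental: /t̪/ ~ /d̪/
Retroflex: /ʈ/ ~ /ɖ/
Palatal: /c/ ~ /ɟ/
Bilabial: only /p/ (voiceless); no voiced partner.
So /p/ is the unpaired segment.

/p/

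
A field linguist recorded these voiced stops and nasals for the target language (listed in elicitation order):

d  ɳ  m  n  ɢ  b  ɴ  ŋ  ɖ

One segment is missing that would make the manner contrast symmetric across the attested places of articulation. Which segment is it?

/ɡ/

Oral stop: /b/ (bilabial), /d/ (alveolar), /ɖ/ (retroflex), /ɢ/ (uvular).
Nasal: /m/ (bilabial), /n/ (alveolar), /ɳ/ (retroflex), /ŋ/ (velar), /ɴ/ (uvular).
The velar row has no oral stop member, so the gap is the velar oral stop /ɡ/.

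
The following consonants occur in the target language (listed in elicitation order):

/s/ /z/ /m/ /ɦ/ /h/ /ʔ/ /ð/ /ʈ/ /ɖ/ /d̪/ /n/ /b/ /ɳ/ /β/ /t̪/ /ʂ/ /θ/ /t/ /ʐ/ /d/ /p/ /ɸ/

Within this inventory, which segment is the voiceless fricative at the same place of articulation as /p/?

/ɸ/

/p/ is a voiceless bilabial stop.
The voiceless fricative at the same place is a voiceless bilabial fricative — in this inventory, /ɸ/.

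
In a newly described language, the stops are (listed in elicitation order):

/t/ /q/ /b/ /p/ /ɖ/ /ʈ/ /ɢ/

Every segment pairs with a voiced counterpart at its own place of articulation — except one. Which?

Bilabial: /p/ ~ /b/
Retroflex: /ʈ/ ~ /ɖ/
Uvular: /q/ ~ /ɢ/
Alveolar: only /t/ (voiceless); no voiced partner.
So /t/ is the unpaired segment.

/t/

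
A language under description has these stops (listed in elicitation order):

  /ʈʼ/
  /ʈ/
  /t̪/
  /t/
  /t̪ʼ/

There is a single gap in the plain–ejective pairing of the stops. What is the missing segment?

/tʼ/

dental: plain /t̪/, ejective /t̪ʼ/.
alveolar: plain /t/, ejective —.
retroflex: plain /ʈ/, ejective /ʈʼ/.
The alveolar row has no ejective member, so the gap is the ejective alveolar stop /tʼ/.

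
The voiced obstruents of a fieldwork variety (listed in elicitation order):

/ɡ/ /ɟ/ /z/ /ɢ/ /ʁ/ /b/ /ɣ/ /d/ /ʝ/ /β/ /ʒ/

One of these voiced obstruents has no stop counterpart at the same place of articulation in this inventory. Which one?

/ʒ/

Bilabial: /b/ ~ /β/
Alveolar: /d/ ~ /z/
Palatal: /ɟ/ ~ /ʝ/
Velar: /ɡ/ ~ /ɣ/
Uvular: /ɢ/ ~ /ʁ/
Postalveolar: only /ʒ/ (fricative); no stop partner.
So /ʒ/ is the unpaired segment.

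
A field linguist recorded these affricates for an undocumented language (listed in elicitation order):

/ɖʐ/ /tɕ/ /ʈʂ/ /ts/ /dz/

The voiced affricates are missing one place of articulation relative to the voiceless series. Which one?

Voiceless: /ts/ (alveolar), /ʈʂ/ (retroflex), /tɕ/ (alveolo-palatal).
Voiced: /dz/ (alveolar), /ɖʐ/ (retroflex).
Every place of articulation has a voiced member except alveolo-palatal, where /dʑ/ would be expected.

alveolo-palatal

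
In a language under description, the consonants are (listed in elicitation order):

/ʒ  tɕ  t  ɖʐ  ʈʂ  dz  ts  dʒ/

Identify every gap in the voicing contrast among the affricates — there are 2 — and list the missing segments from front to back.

alveolar: voiceless /ts/, voiced /dz/.
postalveolar: voiceless —, voiced /dʒ/.
retroflex: voiceless /ʈʂ/, voiced /ɖʐ/.
alveolo-palatal: voiceless /tɕ/, voiced —.
Gaps, from front to back: postalveolar lacks voiceless (/tʃ/); alveolo-palatal lacks voiced (/dʑ/).

/tʃ/, /dʑ/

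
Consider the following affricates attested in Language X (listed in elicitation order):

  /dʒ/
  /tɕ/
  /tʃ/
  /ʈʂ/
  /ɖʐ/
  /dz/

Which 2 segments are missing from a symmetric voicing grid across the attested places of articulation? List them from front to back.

alveolar: voiceless —, voiced /dz/.
postalveolar: voiceless /tʃ/, voiced /dʒ/.
retroflex: voiceless /ʈʂ/, voiced /ɖʐ/.
alveolo-palatal: voiceless /tɕ/, voiced —.
Gaps, from front to back: alveolar lacks voiceless (/ts/); alveolo-palatal lacks voiced (/dʑ/).

/ts/, /dʑ/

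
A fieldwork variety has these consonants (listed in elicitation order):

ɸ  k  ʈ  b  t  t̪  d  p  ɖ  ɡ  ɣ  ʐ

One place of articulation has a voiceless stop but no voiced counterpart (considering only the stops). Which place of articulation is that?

place of articulation  voiceless  voiced  
bilabial          p         b       
dental            t̪        —       
alveolar          t         d       
retroflex         ʈ         ɖ       
velar             k         ɡ       
Every place of articulation has a voiced member except dental, where /d̪/ would be expected.

dental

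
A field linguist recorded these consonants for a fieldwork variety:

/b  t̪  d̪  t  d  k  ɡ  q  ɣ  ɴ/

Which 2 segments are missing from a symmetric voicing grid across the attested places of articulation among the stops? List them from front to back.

Voiceless: /t̪/ (dental), /t/ (alveolar), /k/ (velar), /q/ (uvular).
Voiced: /b/ (bilabial), /d̪/ (dental), /d/ (alveolar), /ɡ/ (velar).
Gaps, from front to back: bilabial lacks voiceless (/p/); uvular lacks voiced (/ɢ/).

/p/, /ɢ/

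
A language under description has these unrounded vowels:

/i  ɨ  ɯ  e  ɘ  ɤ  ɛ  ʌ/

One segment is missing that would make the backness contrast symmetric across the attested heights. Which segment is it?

/ɜ/

Front: /i/ (high), /e/ (high-mid), /ɛ/ (low-mid).
Central: /ɨ/ (high), /ɘ/ (high-mid).
Back: /ɯ/ (high), /ɤ/ (high-mid), /ʌ/ (low-mid).
The low-mid row has no central member, so the gap is the low-mid central unrounded vowel /ɜ/.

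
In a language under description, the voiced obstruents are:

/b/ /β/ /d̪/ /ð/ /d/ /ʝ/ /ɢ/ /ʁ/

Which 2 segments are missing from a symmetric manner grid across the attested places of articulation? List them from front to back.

place of articulation  stop      fricative
bilabial          b         β       
dental            d̪        ð       
alveolar          d         —       
palatal           —         ʝ       
uvular            ɢ         ʁ       
Gaps, from front to back: alveolar lacks fricative (/z/); palatal lacks stop (/ɟ/).

/z/, /ɟ/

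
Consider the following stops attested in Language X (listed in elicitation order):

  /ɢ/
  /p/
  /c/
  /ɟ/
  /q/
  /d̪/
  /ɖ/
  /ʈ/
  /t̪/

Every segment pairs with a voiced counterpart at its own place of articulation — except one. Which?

Dental: /t̪/ ~ /d̪/
Retroflex: /ʈ/ ~ /ɖ/
Palatal: /c/ ~ /ɟ/
Uvular: /q/ ~ /ɢ/
Bilabial: only /p/ (voiceless); no voiced partner.
So /p/ is the unpaired segment.

/p/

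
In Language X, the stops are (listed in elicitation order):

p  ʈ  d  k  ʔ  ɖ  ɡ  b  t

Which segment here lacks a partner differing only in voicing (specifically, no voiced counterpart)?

/ʔ/

Bilabial: /p/ ~ /b/
Alveolar: /t/ ~ /d/
Retroflex: /ʈ/ ~ /ɖ/
Velar: /k/ ~ /ɡ/
Glottal: only /ʔ/ (voiceless); no voiced partner.
So /ʔ/ is the unpaired segment.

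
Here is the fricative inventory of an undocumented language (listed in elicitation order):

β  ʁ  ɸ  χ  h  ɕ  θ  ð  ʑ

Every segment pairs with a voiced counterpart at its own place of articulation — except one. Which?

Bilabial: /ɸ/ ~ /β/
Dental: /θ/ ~ /ð/
Alveolo-palatal: /ɕ/ ~ /ʑ/
Uvular: /χ/ ~ /ʁ/
Glottal: only /h/ (voiceless); no voiced partner.
So /h/ is the unpaired segment.

/h/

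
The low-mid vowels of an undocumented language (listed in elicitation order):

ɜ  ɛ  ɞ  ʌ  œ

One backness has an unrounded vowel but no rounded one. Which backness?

backness          unrounded  rounded 
front             ɛ         œ       
central           ɜ         ɞ       
back              ʌ         —       
Every backness has a rounded member except back, where /ɔ/ would be expected.

back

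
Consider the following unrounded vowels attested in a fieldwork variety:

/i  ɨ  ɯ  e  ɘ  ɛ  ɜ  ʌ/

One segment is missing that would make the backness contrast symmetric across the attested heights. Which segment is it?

Front: /i/ (high), /e/ (high-mid), /ɛ/ (low-mid).
Central: /ɨ/ (high), /ɘ/ (high-mid), /ɜ/ (low-mid).
Back: /ɯ/ (high), /ʌ/ (low-mid).
The high-mid row has no back member, so the gap is the high-mid back unrounded vowel /ɤ/.

/ɤ/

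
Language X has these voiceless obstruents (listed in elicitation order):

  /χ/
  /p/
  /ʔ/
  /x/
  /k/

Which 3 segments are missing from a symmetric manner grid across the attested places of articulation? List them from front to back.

/ɸ/, /q/, /h/

bilabial: stop /p/, fricative —.
velar: stop /k/, fricative /x/.
uvular: stop —, fricative /χ/.
glottal: stop /ʔ/, fricative —.
Gaps, from front to back: bilabial lacks fricative (/ɸ/); uvular lacks stop (/q/); glottal lacks fricative (/h/).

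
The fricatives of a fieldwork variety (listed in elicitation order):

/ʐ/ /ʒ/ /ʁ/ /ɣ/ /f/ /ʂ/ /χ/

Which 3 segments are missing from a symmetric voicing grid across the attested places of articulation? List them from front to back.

place of articulation  voiceless  voiced  
labiodental       f         —       
postalveolar      —         ʒ       
retroflex         ʂ         ʐ       
velar             —         ɣ       
uvular            χ         ʁ       
Gaps, from front to back: labiodental lacks voiced (/v/); postalveolar lacks voiceless (/ʃ/); velar lacks voiceless (/x/).

/v/, /ʃ/, /x/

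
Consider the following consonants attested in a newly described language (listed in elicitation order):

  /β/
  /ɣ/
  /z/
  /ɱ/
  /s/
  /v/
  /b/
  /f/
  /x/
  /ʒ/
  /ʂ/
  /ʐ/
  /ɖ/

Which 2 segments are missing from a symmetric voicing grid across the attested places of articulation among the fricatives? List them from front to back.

/ɸ/, /ʃ/

place of articulation  voiceless  voiced  
bilabial          —         β       
labiodental       f         v       
alveolar          s         z       
postalveolar      —         ʒ       
retroflex         ʂ         ʐ       
velar             x         ɣ       
Gaps, from front to back: bilabial lacks voiceless (/ɸ/); postalveolar lacks voiceless (/ʃ/).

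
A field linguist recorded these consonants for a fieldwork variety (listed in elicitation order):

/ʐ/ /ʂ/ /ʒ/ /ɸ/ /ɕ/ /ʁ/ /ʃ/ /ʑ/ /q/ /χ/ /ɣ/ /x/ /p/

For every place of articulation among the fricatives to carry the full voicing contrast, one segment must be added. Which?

place of articulation  voiceless  voiced  
bilabial          ɸ         —       
postalveolar      ʃ         ʒ       
retroflex         ʂ         ʐ       
alveolo-palatal   ɕ         ʑ       
velar             x         ɣ       
uvular            χ         ʁ       
The bilabial row has no voiced member, so the gap is the voiced bilabial fricative /β/.

/β/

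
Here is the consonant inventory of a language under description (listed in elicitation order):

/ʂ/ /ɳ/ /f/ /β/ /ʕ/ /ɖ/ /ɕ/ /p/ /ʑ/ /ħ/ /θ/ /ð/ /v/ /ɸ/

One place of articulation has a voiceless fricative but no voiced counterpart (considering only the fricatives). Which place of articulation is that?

retroflex

place of articulation  voiceless  voiced  
bilabial          ɸ         β       
labiodental       f         v       
dental            θ         ð       
retroflex         ʂ         —       
alveolo-palatal   ɕ         ʑ       
pharyngeal        ħ         ʕ       
Every place of articulation has a voiced member except retroflex, where /ʐ/ would be expected.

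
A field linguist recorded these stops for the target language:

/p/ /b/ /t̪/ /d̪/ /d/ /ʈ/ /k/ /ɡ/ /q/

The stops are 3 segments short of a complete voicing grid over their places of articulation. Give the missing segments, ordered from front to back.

Voiceless: /p/ (bilabial), /t̪/ (dental), /ʈ/ (retroflex), /k/ (velar), /q/ (uvular).
Voiced: /b/ (bilabial), /d̪/ (dental), /d/ (alveolar), /ɡ/ (velar).
Gaps, from front to back: alveolar lacks voiceless (/t/); retroflex lacks voiced (/ɖ/); uvular lacks voiced (/ɢ/).

/t/, /ɖ/, /ɢ/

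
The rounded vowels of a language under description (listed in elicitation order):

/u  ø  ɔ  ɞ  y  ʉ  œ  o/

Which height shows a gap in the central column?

high-mid

Front: /y/ (high), /ø/ (high-mid), /œ/ (low-mid).
Central: /ʉ/ (high), /ɞ/ (low-mid).
Back: /u/ (high), /o/ (high-mid), /ɔ/ (low-mid).
Every height has a central member except high-mid, where /ɵ/ would be expected.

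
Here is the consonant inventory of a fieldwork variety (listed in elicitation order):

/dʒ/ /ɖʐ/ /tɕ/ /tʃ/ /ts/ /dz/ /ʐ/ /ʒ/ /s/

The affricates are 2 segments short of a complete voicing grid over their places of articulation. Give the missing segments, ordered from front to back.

Voiceless: /ts/ (alveolar), /tʃ/ (postalveolar), /tɕ/ (alveolo-palatal).
Voiced: /dz/ (alveolar), /dʒ/ (postalveolar), /ɖʐ/ (retroflex).
Gaps, from front to back: retroflex lacks voiceless (/ʈʂ/); alveolo-palatal lacks voiced (/dʑ/).

/ʈʂ/, /dʑ/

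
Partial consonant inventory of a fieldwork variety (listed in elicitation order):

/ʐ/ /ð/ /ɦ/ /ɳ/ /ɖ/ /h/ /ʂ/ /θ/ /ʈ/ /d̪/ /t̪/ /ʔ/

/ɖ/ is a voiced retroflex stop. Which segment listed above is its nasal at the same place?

/ɳ/

The nasal at the same place is a retroflex nasal — in this inventory, /ɳ/.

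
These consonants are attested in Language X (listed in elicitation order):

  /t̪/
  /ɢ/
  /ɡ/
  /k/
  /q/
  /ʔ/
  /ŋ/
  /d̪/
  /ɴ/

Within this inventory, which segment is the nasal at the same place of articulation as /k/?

/k/ is a voiceless velar stop.
The nasal at the same place is a velar nasal — in this inventory, /ŋ/.

/ŋ/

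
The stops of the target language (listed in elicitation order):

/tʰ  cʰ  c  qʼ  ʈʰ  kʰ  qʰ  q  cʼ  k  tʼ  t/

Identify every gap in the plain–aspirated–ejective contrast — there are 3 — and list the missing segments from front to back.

/ʈ/, /ʈʼ/, /kʼ/

Plain: /t/ (alveolar), /c/ (palatal), /k/ (velar), /q/ (uvular).
Aspirated: /tʰ/ (alveolar), /ʈʰ/ (retroflex), /cʰ/ (palatal), /kʰ/ (velar), /qʰ/ (uvular).
Ejective: /tʼ/ (alveolar), /cʼ/ (palatal), /qʼ/ (uvular).
Gaps, from front to back: retroflex lacks plain (/ʈ/); retroflex lacks ejective (/ʈʼ/); velar lacks ejective (/kʼ/).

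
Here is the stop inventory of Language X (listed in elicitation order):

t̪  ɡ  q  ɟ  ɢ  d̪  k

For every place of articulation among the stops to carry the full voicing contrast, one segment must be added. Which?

place of articulation  voiceless  voiced  
dental            t̪        d̪      
palatal           —         ɟ       
velar             k         ɡ       
uvular            q         ɢ       
The palatal row has no voiceless member, so the gap is the voiceless palatal stop /c/.

/c/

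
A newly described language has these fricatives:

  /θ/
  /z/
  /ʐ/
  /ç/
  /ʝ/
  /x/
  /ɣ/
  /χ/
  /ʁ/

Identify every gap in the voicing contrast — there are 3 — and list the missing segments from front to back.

/ð/, /s/, /ʂ/

Voiceless: /θ/ (dental), /ç/ (palatal), /x/ (velar), /χ/ (uvular).
Voiced: /z/ (alveolar), /ʐ/ (retroflex), /ʝ/ (palatal), /ɣ/ (velar), /ʁ/ (uvular).
Gaps, from front to back: dental lacks voiced (/ð/); alveolar lacks voiceless (/s/); retroflex lacks voiceless (/ʂ/).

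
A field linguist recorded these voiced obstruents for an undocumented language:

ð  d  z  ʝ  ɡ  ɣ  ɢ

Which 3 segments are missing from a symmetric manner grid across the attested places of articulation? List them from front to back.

/d̪/, /ɟ/, /ʁ/

Stop: /d/ (alveolar), /ɡ/ (velar), /ɢ/ (uvular).
Fricative: /ð/ (dental), /z/ (alveolar), /ʝ/ (palatal), /ɣ/ (velar).
Gaps, from front to back: dental lacks stop (/d̪/); palatal lacks stop (/ɟ/); uvular lacks fricative (/ʁ/).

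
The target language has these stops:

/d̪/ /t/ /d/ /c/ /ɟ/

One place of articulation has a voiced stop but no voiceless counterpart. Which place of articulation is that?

place of articulation  voiceless  voiced  
dental            —         d̪      
alveolar          t         d       
palatal           c         ɟ       
Every place of articulation has a voiceless member except dental, where /t̪/ would be expected.

dental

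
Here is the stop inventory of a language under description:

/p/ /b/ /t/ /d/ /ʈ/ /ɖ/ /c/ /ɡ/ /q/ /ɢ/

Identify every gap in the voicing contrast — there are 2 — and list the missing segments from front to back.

/ɟ/, /k/

Voiceless: /p/ (bilabial), /t/ (alveolar), /ʈ/ (retroflex), /c/ (palatal), /q/ (uvular).
Voiced: /b/ (bilabial), /d/ (alveolar), /ɖ/ (retroflex), /ɡ/ (velar), /ɢ/ (uvular).
Gaps, from front to back: palatal lacks voiced (/ɟ/); velar lacks voiceless (/k/).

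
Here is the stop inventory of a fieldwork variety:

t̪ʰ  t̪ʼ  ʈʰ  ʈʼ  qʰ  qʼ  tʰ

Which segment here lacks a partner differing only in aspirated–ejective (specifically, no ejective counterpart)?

Dental: /t̪ʰ/ ~ /t̪ʼ/
Retroflex: /ʈʰ/ ~ /ʈʼ/
Uvular: /qʰ/ ~ /qʼ/
Alveolar: only /tʰ/ (aspirated); no ejective partner.
So /tʰ/ is the unpaired segment.

/tʰ/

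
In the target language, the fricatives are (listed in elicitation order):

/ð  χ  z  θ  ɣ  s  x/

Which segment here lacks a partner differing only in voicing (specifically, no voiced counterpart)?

Dental: /θ/ ~ /ð/
Alveolar: /s/ ~ /z/
Velar: /x/ ~ /ɣ/
Uvular: only /χ/ (voiceless); no voiced partner.
So /χ/ is the unpaired segment.

/χ/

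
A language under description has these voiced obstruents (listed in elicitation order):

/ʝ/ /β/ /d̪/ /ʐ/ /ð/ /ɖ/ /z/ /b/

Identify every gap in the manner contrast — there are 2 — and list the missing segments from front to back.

bilabial: stop /b/, fricative /β/.
dental: stop /d̪/, fricative /ð/.
alveolar: stop —, fricative /z/.
retroflex: stop /ɖ/, fricative /ʐ/.
palatal: stop —, fricative /ʝ/.
Gaps, from front to back: alveolar lacks stop (/d/); palatal lacks stop (/ɟ/).

/d/, /ɟ/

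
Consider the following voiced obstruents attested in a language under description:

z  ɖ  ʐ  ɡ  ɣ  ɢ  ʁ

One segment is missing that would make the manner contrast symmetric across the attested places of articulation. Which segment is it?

/d/

alveolar: stop —, fricative /z/.
retroflex: stop /ɖ/, fricative /ʐ/.
velar: stop /ɡ/, fricative /ɣ/.
uvular: stop /ɢ/, fricative /ʁ/.
The alveolar row has no stop member, so the gap is the alveolar stop /d/.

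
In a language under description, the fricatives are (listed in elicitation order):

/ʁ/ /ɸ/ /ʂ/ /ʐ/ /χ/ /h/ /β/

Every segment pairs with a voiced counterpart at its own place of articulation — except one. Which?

/h/

Bilabial: /ɸ/ ~ /β/
Retroflex: /ʂ/ ~ /ʐ/
Uvular: /χ/ ~ /ʁ/
Glottal: only /h/ (voiceless); no voiced partner.
So /h/ is the unpaired segment.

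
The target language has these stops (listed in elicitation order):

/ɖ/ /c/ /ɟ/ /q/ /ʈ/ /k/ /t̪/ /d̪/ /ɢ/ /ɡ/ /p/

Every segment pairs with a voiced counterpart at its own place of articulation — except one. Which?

/p/

Dental: /t̪/ ~ /d̪/
Retroflex: /ʈ/ ~ /ɖ/
Palatal: /c/ ~ /ɟ/
Velar: /k/ ~ /ɡ/
Uvular: /q/ ~ /ɢ/
Bilabial: only /p/ (voiceless); no voiced partner.
So /p/ is the unpaired segment.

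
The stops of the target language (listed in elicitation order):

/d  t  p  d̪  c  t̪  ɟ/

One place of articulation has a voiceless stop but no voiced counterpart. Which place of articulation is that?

place of articulation  voiceless  voiced  
bilabial          p         —       
dental            t̪        d̪      
alveolar          t         d       
palatal           c         ɟ       
Every place of articulation has a voiced member except bilabial, where /b/ would be expected.

bilabial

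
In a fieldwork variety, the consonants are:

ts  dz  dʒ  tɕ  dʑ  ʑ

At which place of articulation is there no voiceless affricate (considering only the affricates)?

postalveolar

place of articulation  voiceless  voiced  
alveolar          ts        dz      
postalveolar      —         dʒ      
alveolo-palatal   tɕ        dʑ      
Every place of articulation has a voiceless member except postalveolar, where /tʃ/ would be expected.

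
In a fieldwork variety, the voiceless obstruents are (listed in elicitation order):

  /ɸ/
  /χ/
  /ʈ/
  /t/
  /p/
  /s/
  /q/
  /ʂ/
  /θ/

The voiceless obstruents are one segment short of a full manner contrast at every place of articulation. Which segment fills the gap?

Stop: /p/ (bilabial), /t/ (alveolar), /ʈ/ (retroflex), /q/ (uvular).
Fricative: /ɸ/ (bilabial), /θ/ (dental), /s/ (alveolar), /ʂ/ (retroflex), /χ/ (uvular).
The dental row has no stop member, so the gap is the dental stop /t̪/.

/t̪/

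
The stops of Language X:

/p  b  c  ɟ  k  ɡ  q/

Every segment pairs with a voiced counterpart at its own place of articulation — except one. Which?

/q/

Bilabial: /p/ ~ /b/
Palatal: /c/ ~ /ɟ/
Velar: /k/ ~ /ɡ/
Uvular: only /q/ (voiceless); no voiced partner.
So /q/ is the unpaired segment.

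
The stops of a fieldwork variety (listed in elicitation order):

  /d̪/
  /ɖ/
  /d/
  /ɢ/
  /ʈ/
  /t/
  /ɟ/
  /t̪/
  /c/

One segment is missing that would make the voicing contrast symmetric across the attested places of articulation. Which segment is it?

place of articulation  voiceless  voiced  
dental            t̪        d̪      
alveolar          t         d       
retroflex         ʈ         ɖ       
palatal           c         ɟ       
uvular            —         ɢ       
The uvular row has no voiceless member, so the gap is the voiceless uvular stop /q/.

/q/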